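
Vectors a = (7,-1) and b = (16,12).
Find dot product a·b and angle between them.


a·b = 7*16 - 1*12 = 112 - 12 = 100
|a| = sqrt(49+1) = 7.0711
|b| = sqrt(256+144) = 20.0000
cos(theta) = 100/(sqrt(50)*sqrt(400)) = 100/sqrt(20000) = 0.707107
theta = arccos(100/sqrt(20000)) = 45.0000 degrees

a·b = 100, theta = 45.0000 deg


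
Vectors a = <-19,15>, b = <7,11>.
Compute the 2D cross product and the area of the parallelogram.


cross = -19*11 - 15*7 = -209 - 105 = -314
Parallelogram area = |-314| = 314

cross = -314, parallelogram area = 314


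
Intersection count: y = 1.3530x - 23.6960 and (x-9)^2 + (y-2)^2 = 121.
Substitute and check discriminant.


Substitute y = 1.3530x - 23.6960: (x-9)^2 + (1.3530x- 23.6960-2)^2 = 121
Expand to Ax^2 + Bx + C = 0, where b-k = -25.696
A = 1+m^2 = 2.830609
B = 2(m(b-k) - h) = 2(1.3530*(-25.696) - 9) = -87.533376
C = h^2 + (b-k)^2 - r^2 = 81 + 660.284416 - 121 = 620.284416
disc = B^2-4AC = 7662.0919 - 7023.1306 = 638.9613
disc > 0

2 intersection points


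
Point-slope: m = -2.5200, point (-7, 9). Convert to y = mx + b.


y - 9 = -2.5200(x + 7)
y = -2.5200x + 9 + 2.5200*(-7)
y = -2.5200x - 8.6400

y = -2.5200x - 8.6400


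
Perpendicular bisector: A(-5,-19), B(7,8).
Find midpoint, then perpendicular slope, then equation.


Midpoint = (1, -5.5)
Slope of AB = dy/dx = 27/12 = 2.2500
Perp slope = -dx/dy = -12/27 = -0.4444
b = My - (perp slope)*Mx = -5.5 + (12*1)/27 = -5.5 + 0.4444 = -5.0556

y = -0.4444x - 5.0556


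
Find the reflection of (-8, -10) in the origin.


Reflection rule for origin: (-x, -y)
(-8, -10) -> (8, 10)

(8, 10)


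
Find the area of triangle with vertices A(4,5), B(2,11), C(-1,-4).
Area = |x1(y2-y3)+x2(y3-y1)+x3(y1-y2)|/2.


4*(11+ 4) = 60
2*(-4-5) = -18
-1*(5-11) = 6
sum = 48
Area = |48|/2 = 24.0000

24.0000 sq units


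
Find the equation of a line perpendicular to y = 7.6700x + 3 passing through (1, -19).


Perpendicular slope = -1/m1 = -1/7.6700 = -0.1304
b2 = y0 - m2*x0 = -19 + 1/7.6700 = -19 + 0.1304 = -18.8696

y = -0.1304x - 18.8696


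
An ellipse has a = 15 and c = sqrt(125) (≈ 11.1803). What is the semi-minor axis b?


b^2 = 15^2 - (sqrt(125))^2 = 225 - 125 = 100
b = sqrt(100) = 10

b = 10


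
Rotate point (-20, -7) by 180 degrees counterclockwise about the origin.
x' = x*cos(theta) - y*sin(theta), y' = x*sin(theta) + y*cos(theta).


cos(180) = -1, sin(180) = 0
x' = -20*(-1) + 7*0 = 20
y' = -20*0 - 7*(-1) = 7

(20, 7)


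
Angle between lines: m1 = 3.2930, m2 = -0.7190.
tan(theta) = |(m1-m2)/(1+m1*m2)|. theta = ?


m1-m2 = 4.012
1+m1*m2 = -1.367667
tan(theta) = |4.012/(-1.367667)| = 2.933463
theta = arctan(|4.012/(-1.367667)|) = 71.1761 degrees (acute angle)

71.1761 degrees


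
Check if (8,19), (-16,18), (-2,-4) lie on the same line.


8*(18+ 4) - 16*(-4-19) - 2*(19-18)
= 176 + 368 - 2 = 542

No, not collinear (determinant = 542)


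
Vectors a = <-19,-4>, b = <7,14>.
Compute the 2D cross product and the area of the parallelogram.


cross = -19*14 + 4*7 = -266 + 28 = -238
Parallelogram area = |-238| = 238

cross = -238, parallelogram area = 238


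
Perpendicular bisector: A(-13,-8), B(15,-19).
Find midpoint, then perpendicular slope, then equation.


Midpoint = (1, -13.5)
Slope of AB = dy/dx = -11/28 = -0.3929
Perp slope = -dx/dy = 28/11 = 2.5455
b = My - (perp slope)*Mx = -13.5 + (28*1)/(-11) = -13.5 - 2.5455 = -16.0455

y = 2.5455x - 16.0455


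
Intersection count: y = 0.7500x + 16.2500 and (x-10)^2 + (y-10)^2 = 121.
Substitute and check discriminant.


Substitute y = 0.7500x + 16.2500: (x-10)^2 + (0.7500x+16.2500-10)^2 = 121
Expand to Ax^2 + Bx + C = 0, where b-k = 6.25
A = 1+m^2 = 1.5625
B = 2(m(b-k) - h) = 2(0.7500*6.25 - 10) = -10.625
C = h^2 + (b-k)^2 - r^2 = 100 + 39.0625 - 121 = 18.0625
disc = B^2-4AC = 112.8906 - 112.8906 = 0
disc = 0

1 intersection point (tangent)


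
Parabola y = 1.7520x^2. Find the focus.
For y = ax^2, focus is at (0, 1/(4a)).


a = 1.7520
4a = 7.0080
focus = (0, 1/7.0080) = (0, 0.1427)

Focus = (0, 0.1427)


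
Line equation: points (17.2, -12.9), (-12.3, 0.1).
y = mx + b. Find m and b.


m = (13.0)/(-29.5) = -0.4407
b = y1 - m*x1 = -12.9 - (13.0*17.2)/(-29.5) = -12.9 + 7.5797 = -5.3203

y = -0.4407x - 5.3203


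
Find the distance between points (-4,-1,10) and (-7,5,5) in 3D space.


dx=-3, dy=6, dz=-5
d = sqrt(9+36+25) = sqrt(70) = 8.3666

8.3666


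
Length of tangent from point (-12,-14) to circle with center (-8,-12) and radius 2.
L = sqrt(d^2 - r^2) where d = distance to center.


d = sqrt((-12+ 8)^2 + (-14+ 12)^2) = sqrt(16+4) = 4.4721
L = sqrt(20.0000 - 4) = sqrt(16.0000) = 4.0000

4.0000


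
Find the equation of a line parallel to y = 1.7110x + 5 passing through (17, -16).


Parallel lines have equal slopes.
m2 = 1.7110
b2 = -16 - 1.7110*17 = -45.0870

y = 1.7110x - 45.0870


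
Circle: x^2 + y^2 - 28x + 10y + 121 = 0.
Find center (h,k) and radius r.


h = -D/2 = 28/2 = 14
k = -E/2 = -10/2 = -5
r^2 = h^2 + k^2 - F = 196 + 25 - 121 = 100
r = 10

Center (14, -5), radius = 10


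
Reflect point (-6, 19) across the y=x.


Reflection rule for y=x: (y, x)
(-6, 19) -> (19, -6)

(19, -6)


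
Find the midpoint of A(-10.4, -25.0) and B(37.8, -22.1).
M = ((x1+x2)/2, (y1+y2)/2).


Mx = (-10.4 + 37.8)/2 = 27.4/2 = 13.7000
My = (-25.0 - 22.1)/2 = -47.1/2 = -23.5500

(13.7000, -23.5500)


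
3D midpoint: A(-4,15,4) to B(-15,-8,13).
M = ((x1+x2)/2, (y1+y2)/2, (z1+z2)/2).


Mx = (-4- 15)/2 = -9.5000
My = (15- 8)/2 = 3.5000
Mz = (4+13)/2 = 8.5000

M = (-9.5000, 3.5000, 8.5000)


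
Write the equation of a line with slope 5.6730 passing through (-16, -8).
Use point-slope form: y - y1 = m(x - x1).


y + 8 = 5.6730(x + 16)
y = 5.6730x - 8 - 5.6730*(-16)
y = 5.6730x + 82.7680

y = 5.6730x + 82.7680


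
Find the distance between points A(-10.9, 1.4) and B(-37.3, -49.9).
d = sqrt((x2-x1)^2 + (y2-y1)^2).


dx = -37.3 + 10.9 = -26.4
dy = -49.9 - 1.4 = -51.3
d = sqrt(696.96 + 2631.69) = sqrt(3328.65) = 57.6945

57.6945


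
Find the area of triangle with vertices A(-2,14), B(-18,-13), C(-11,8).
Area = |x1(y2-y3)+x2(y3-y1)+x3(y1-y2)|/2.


-2*(-13-8) = 42
-18*(8-14) = 108
-11*(14+ 13) = -297
sum = -147
Area = |-147|/2 = 73.5000

73.5000 sq units


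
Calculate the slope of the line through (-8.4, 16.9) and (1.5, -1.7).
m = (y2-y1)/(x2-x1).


dy = -1.7 - 16.9 = -18.6
dx = 1.5 + 8.4 = 9.9
m = -18.6/9.9 = -1.8788

m = -1.8788


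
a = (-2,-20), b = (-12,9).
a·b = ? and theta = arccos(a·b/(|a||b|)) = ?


a·b = -2*(-12) - 20*9 = 24 - 180 = -156
|a| = sqrt(4+400) = 20.0998
|b| = sqrt(144+81) = 15.0000
cos(theta) = -156/(sqrt(404)*sqrt(225)) = -156/sqrt(90900) = -0.517419
theta = arccos(-156/sqrt(90900)) = 121.1593 degrees

a·b = -156, theta = 121.1593 deg


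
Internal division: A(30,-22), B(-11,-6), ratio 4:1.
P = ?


Px = (4*(-11) + 1*30)/5 = -14/5 = -2.8000
Py = (4*(-6) + 1*(-22))/5 = -46/5 = -9.2000

P = (-2.8000, -9.2000)


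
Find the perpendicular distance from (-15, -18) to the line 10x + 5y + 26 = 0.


|10*(-15) + 5*(-18) + 26| = |-214| = 214
sqrt(100 + 25) = sqrt(125) = 11.1803
d = 214/sqrt(125) = 19.1407

19.1407


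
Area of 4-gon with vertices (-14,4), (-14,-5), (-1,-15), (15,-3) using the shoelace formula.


sum(xi*y_{i+1}) = -14*(-5) - 14*(-15) - 1*(-3) + 15*4 = 343
sum(yi*x_{i+1}) = 4*(-14) - 5*(-1) - 15*15 - 3*(-14) = -234
Area = |343 + 234|/2 = 577/2 = 288.5000

288.5000 sq units


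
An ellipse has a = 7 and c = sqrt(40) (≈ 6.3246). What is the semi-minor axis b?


b^2 = 7^2 - (sqrt(40))^2 = 49 - 40 = 9
b = sqrt(9) = 3

b = 3


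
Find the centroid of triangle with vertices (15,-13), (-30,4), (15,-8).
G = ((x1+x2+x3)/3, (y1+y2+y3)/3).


Gx = (15- 30+15)/3 = 0/3 = 0
Gy = (-13+4- 8)/3 = -17/3 = -5.6667

G = (0, -5.6667)


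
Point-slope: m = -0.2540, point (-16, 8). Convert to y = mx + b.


y - 8 = -0.2540(x + 16)
y = -0.2540x + 8 + 0.2540*(-16)
y = -0.2540x + 3.9360

y = -0.2540x + 3.9360


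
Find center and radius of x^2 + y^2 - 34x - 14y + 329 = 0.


h = -D/2 = 34/2 = 17
k = -E/2 = 14/2 = 7
r^2 = h^2 + k^2 - F = 289 + 49 - 329 = 9
r = 3

Center (17, 7), radius = 3


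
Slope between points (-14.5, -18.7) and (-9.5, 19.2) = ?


dy = 19.2 + 18.7 = 37.9
dx = -9.5 + 14.5 = 5.0
m = 37.9/5.0 = 7.5800

m = 7.5800


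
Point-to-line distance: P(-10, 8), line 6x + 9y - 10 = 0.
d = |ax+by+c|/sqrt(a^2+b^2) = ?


|6*(-10) + 9*8 - 10| = |2| = 2
sqrt(36 + 81) = sqrt(117) = 10.8167
d = 2/sqrt(117) = 0.1849

0.1849


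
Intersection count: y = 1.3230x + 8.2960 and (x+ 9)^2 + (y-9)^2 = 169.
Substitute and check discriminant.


Substitute y = 1.3230x + 8.2960: (x+ 9)^2 + (1.3230x+8.2960-9)^2 = 169
Expand to Ax^2 + Bx + C = 0, where b-k = -0.704
A = 1+m^2 = 2.750329
B = 2(m(b-k) - h) = 2(1.3230*(-0.704) + 9) = 16.137216
C = h^2 + (b-k)^2 - r^2 = 81 + 0.495616 - 169 = -87.504384
disc = B^2-4AC = 260.4097 + 962.6634 = 1223.0731
disc > 0

2 intersection points


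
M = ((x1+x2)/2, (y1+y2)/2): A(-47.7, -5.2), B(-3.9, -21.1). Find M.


Mx = (-47.7 - 3.9)/2 = -51.6/2 = -25.8000
My = (-5.2 - 21.1)/2 = -26.3/2 = -13.1500

(-25.8000, -13.1500)


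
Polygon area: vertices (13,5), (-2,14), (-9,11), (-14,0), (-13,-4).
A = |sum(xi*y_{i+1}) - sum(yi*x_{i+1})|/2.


sum(xi*y_{i+1}) = 13*14 - 2*11 - 9*0 - 14*(-4) - 13*5 = 151
sum(yi*x_{i+1}) = 5*(-2) + 14*(-9) + 11*(-14) + 0*(-13) - 4*13 = -342
Area = |151 + 342|/2 = 493/2 = 246.5000

246.5000 sq units


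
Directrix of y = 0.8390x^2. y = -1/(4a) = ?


a = 0.8390
1/(4a) = 0.2980
directrix: y = -0.2980 = -0.2980

y = -0.2980


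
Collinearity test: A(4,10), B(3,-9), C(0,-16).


4*(-9+ 16) + 3*(-16-10) + 0*(10+ 9)
= 28 - 78 + 0 = -50

No, not collinear (determinant = -50)


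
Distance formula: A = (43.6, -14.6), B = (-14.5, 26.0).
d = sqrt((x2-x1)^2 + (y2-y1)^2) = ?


dx = -14.5 - 43.6 = -58.1
dy = 26.0 + 14.6 = 40.6
d = sqrt(3375.61 + 1648.36) = sqrt(5023.97) = 70.8800

70.8800


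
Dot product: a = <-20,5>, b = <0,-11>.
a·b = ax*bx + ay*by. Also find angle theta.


a·b = -20*0 + 5*(-11) = 0 - 55 = -55
|a| = sqrt(400+25) = 20.6155
|b| = sqrt(0+121) = 11.0000
cos(theta) = -55/(sqrt(425)*sqrt(121)) = -55/sqrt(51425) = -0.242536
theta = arccos(-55/sqrt(51425)) = 104.0362 degrees

a·b = -55, theta = 104.0362 deg


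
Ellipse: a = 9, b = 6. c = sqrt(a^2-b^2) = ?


c^2 = 9^2 - 6^2 = 81 - 36 = 45
c = sqrt(45) = 6.7082

c = 6.7082


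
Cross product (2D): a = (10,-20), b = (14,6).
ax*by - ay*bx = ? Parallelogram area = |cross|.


cross = 10*6 + 20*14 = 60 + 280 = 340
Parallelogram area = |340| = 340

cross = 340, parallelogram area = 340


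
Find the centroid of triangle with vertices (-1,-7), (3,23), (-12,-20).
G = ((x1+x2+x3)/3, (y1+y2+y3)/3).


Gx = (-1+3- 12)/3 = -10/3 = -3.3333
Gy = (-7+23- 20)/3 = -4/3 = -1.3333

G = (-3.3333, -1.3333)


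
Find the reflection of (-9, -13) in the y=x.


Reflection rule for y=x: (y, x)
(-9, -13) -> (-13, -9)

(-13, -9)


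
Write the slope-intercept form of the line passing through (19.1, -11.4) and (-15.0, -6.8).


m = (4.6)/(-34.1) = -0.1349
b = y1 - m*x1 = -11.4 - (4.6*19.1)/(-34.1) = -11.4 + 2.5765 = -8.8235

y = -0.1349x - 8.8235


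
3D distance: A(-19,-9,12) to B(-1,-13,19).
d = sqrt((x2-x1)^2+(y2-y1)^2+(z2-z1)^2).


dx=18, dy=-4, dz=7
d = sqrt(324+16+49) = sqrt(389) = 19.7231

19.7231


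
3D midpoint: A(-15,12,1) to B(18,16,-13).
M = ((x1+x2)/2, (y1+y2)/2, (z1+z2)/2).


Mx = (-15+18)/2 = 1.5000
My = (12+16)/2 = 14.0000
Mz = (1- 13)/2 = -6.0000

M = (1.5000, 14.0000, -6.0000)


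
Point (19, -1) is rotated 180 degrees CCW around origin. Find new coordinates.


cos(180) = -1, sin(180) = 0
x' = 19*(-1) + 1*0 = -19
y' = 19*0 - 1*(-1) = 1

(-19, 1)


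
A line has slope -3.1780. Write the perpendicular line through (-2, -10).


Perpendicular slope = -1/m1 = -1/(-3.1780) = 0.3147
b2 = y0 - m2*x0 = -10 - 2/(-3.1780) = -10 + 0.6293 = -9.3707

y = 0.3147x - 9.3707


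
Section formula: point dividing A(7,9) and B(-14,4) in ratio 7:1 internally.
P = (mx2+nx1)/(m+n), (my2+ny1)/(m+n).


Px = (7*(-14) + 1*7)/8 = -91/8 = -11.3750
Py = (7*4 + 1*9)/8 = 37/8 = 4.6250

P = (-11.3750, 4.6250)


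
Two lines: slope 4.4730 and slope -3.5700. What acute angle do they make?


m1-m2 = 8.043
1+m1*m2 = -14.96861
tan(theta) = |8.043/(-14.96861)| = 0.537324
theta = arctan(|8.043/(-14.96861)|) = 28.2502 degrees (acute angle)

28.2502 degrees


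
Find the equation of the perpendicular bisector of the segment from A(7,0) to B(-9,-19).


Midpoint = (-1, -9.5)
Slope of AB = dy/dx = -19/(-16) = 1.1875
Perp slope = -dx/dy = -16/19 = -0.8421
b = My - (perp slope)*Mx = -9.5 + (-16*(-1))/(-19) = -9.5 - 0.8421 = -10.3421

y = -0.8421x - 10.3421


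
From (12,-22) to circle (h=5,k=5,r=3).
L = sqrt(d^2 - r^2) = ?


d = sqrt((12-5)^2 + (-22-5)^2) = sqrt(49+729) = 27.8927
L = sqrt(778.0000 - 9) = sqrt(769.0000) = 27.7308

27.7308


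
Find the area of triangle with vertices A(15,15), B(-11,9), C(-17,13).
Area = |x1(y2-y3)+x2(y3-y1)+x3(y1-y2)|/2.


15*(9-13) = -60
-11*(13-15) = 22
-17*(15-9) = -102
sum = -140
Area = |-140|/2 = 70.0000

70.0000 sq units


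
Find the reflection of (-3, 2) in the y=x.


Reflection rule for y=x: (y, x)
(-3, 2) -> (2, -3)

(2, -3)


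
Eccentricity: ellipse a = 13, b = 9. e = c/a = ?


c = sqrt(169-81) = sqrt(88) = 9.3808
e = c/a = sqrt(88)/13 = 0.7216

e = 0.7216


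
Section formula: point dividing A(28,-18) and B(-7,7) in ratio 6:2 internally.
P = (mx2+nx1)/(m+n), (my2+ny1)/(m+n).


Px = (6*(-7) + 2*28)/8 = 14/8 = 1.7500
Py = (6*7 + 2*(-18))/8 = 6/8 = 0.7500

P = (1.7500, 0.7500)


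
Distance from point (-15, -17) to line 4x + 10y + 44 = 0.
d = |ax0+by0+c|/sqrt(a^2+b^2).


|4*(-15) + 10*(-17) + 44| = |-186| = 186
sqrt(16 + 100) = sqrt(116) = 10.7703
d = 186/sqrt(116) = 17.2697

17.2697


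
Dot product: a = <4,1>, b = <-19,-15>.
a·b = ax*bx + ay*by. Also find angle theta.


a·b = 4*(-19) + 1*(-15) = -76 - 15 = -91
|a| = sqrt(16+1) = 4.1231
|b| = sqrt(361+225) = 24.2074
cos(theta) = -91/(sqrt(17)*sqrt(586)) = -91/sqrt(9962) = -0.911734
theta = arccos(-91/sqrt(9962)) = 155.7461 degrees

a·b = -91, theta = 155.7461 deg


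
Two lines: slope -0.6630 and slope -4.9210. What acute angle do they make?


m1-m2 = 4.258
1+m1*m2 = 4.262623
tan(theta) = |4.258/4.262623| = 0.998915
theta = arctan(|4.258/4.262623|) = 44.9689 degrees (acute angle)

44.9689 degrees


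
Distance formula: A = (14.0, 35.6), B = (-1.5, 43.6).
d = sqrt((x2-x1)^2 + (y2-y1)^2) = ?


dx = -1.5 - 14.0 = -15.5
dy = 43.6 - 35.6 = 8.0
d = sqrt(240.25 + 64.0) = sqrt(304.25) = 17.4428

17.4428


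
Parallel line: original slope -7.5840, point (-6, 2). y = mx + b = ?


Parallel lines have equal slopes.
m2 = -7.5840
b2 = 2 + 7.5840*(-6) = -43.5040

y = -7.5840x - 43.5040


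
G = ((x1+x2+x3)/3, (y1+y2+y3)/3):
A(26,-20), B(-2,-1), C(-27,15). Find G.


Gx = (26- 2- 27)/3 = -3/3 = -1.0000
Gy = (-20- 1+15)/3 = -6/3 = -2.0000

G = (-1.0000, -2.0000)


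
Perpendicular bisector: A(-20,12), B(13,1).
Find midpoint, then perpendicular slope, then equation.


Midpoint = (-3.5, 6.5)
Slope of AB = dy/dx = -11/33 = -0.3333
Perp slope = -dx/dy = 33/11 = 3.0000
b = My - (perp slope)*Mx = 6.5 + (33*(-3.5))/(-11) = 6.5 + 10.5000 = 17.0000

y = 3.0000x + 17.0000


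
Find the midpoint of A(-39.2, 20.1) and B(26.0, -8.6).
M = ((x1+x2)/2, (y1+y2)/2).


Mx = (-39.2 + 26.0)/2 = -13.2/2 = -6.6000
My = (20.1 - 8.6)/2 = 11.5/2 = 5.7500

(-6.6000, 5.7500)


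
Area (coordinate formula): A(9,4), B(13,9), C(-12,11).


9*(9-11) = -18
13*(11-4) = 91
-12*(4-9) = 60
sum = 133
Area = |133|/2 = 66.5000

66.5000 sq units


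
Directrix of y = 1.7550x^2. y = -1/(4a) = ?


a = 1.7550
1/(4a) = 0.1425
directrix: y = -0.1425 = -0.1425

y = -0.1425


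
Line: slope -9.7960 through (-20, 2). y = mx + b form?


y - 2 = -9.7960(x + 20)
y = -9.7960x + 2 + 9.7960*(-20)
y = -9.7960x - 193.9200

y = -9.7960x - 193.9200


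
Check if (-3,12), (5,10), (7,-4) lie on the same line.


-3*(10+ 4) + 5*(-4-12) + 7*(12-10)
= -42 - 80 + 14 = -108

No, not collinear (determinant = -108)


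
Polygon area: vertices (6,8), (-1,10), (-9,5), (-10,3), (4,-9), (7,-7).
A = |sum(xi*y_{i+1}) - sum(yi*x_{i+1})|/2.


sum(xi*y_{i+1}) = 6*10 - 1*5 - 9*3 - 10*(-9) + 4*(-7) + 7*8 = 146
sum(yi*x_{i+1}) = 8*(-1) + 10*(-9) + 5*(-10) + 3*4 - 9*7 - 7*6 = -241
Area = |146 + 241|/2 = 387/2 = 193.5000

193.5000 sq units


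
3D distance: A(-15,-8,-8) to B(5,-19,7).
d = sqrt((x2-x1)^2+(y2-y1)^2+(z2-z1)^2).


dx=20, dy=-11, dz=15
d = sqrt(400+121+225) = sqrt(746) = 27.3130

27.3130


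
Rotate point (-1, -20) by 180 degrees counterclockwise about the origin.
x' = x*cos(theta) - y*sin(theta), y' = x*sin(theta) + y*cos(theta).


cos(180) = -1, sin(180) = 0
x' = -1*(-1) + 20*0 = 1
y' = -1*0 - 20*(-1) = 20

(1, 20)


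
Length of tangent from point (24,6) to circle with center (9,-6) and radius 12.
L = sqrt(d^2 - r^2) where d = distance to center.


d = sqrt((24-9)^2 + (6+ 6)^2) = sqrt(225+144) = 19.2094
L = sqrt(369.0000 - 144) = sqrt(225.0000) = 15.0000

15.0000


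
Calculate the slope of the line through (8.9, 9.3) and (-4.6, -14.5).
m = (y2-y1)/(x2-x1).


dy = -14.5 - 9.3 = -23.8
dx = -4.6 - 8.9 = -13.5
m = -23.8/(-13.5) = 1.7630

m = 1.7630


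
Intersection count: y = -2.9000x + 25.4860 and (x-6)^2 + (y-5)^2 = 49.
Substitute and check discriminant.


Substitute y = -2.9000x + 25.4860: (x-6)^2 + (-2.9000x+25.4860-5)^2 = 49
Expand to Ax^2 + Bx + C = 0, where b-k = 20.486
A = 1+m^2 = 9.41
B = 2(m(b-k) - h) = 2(-2.9000*20.486 - 6) = -130.8188
C = h^2 + (b-k)^2 - r^2 = 36 + 419.676196 - 49 = 406.676196
disc = B^2-4AC = 17113.5584 - 15307.2920 = 1806.2664
disc > 0

2 intersection points


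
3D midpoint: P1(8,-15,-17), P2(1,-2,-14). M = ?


Mx = (8+1)/2 = 4.5000
My = (-15- 2)/2 = -8.5000
Mz = (-17- 14)/2 = -15.5000

M = (4.5000, -8.5000, -15.5000)


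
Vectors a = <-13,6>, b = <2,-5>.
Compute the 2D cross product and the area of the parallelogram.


cross = -13*(-5) - 6*2 = 65 - 12 = 53
Parallelogram area = |53| = 53

cross = 53, parallelogram area = 53


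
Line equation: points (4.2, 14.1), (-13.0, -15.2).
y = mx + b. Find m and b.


m = (-29.3)/(-17.2) = 1.7035
b = y1 - m*x1 = 14.1 - (-29.3*4.2)/(-17.2) = 14.1 - 7.1547 = 6.9453

y = 1.7035x + 6.9453


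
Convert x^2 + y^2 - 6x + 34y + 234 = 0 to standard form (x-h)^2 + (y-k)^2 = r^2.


h = -D/2 = 6/2 = 3
k = -E/2 = -34/2 = -17
r^2 = h^2 + k^2 - F = 9 + 289 - 234 = 64
r = 8

Center (3, -17), radius = 8


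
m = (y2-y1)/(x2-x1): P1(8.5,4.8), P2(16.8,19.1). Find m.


dy = 19.1 - 4.8 = 14.3
dx = 16.8 - 8.5 = 8.3
m = 14.3/8.3 = 1.7229

m = 1.7229


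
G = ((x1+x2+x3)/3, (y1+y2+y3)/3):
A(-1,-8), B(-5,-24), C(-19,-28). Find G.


Gx = (-1- 5- 19)/3 = -25/3 = -8.3333
Gy = (-8- 24- 28)/3 = -60/3 = -20.0000

G = (-8.3333, -20.0000)


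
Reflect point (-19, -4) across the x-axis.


Reflection rule for x-axis: (x, -y)
(-19, -4) -> (-19, 4)

(-19, 4)


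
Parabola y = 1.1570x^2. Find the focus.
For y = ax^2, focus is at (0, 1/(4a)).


a = 1.1570
4a = 4.6280
focus = (0, 1/4.6280) = (0, 0.2161)

Focus = (0, 0.2161)


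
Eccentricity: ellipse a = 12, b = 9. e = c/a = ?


c = sqrt(144-81) = sqrt(63) = 7.9373
e = c/a = sqrt(63)/12 = 0.6614

e = 0.6614


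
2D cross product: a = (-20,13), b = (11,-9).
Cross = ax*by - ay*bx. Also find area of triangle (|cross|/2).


cross = -20*(-9) - 13*11 = 180 - 143 = 37
Triangle area = |37|/2 = 37/2 = 18.5000

cross = 37, triangle area = 18.5000


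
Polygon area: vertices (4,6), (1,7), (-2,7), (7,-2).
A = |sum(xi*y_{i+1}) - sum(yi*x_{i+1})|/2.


sum(xi*y_{i+1}) = 4*7 + 1*7 - 2*(-2) + 7*6 = 81
sum(yi*x_{i+1}) = 6*1 + 7*(-2) + 7*7 - 2*4 = 33
Area = |81 - 33|/2 = 48/2 = 24.0000

24.0000 sq units


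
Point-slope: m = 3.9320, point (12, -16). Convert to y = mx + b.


y + 16 = 3.9320(x - 12)
y = 3.9320x - 16 - 3.9320*12
y = 3.9320x - 63.1840

y = 3.9320x - 63.1840


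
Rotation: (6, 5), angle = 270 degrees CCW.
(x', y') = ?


cos(270) = 0, sin(270) = -1
x' = 6*0 - 5*(-1) = 5
y' = 6*(-1) + 5*0 = -6

(5, -6)


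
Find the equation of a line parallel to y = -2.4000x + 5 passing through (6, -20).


Parallel lines have equal slopes.
m2 = -2.4000
b2 = -20 + 2.4000*6 = -5.6000

y = -2.4000x - 5.6000


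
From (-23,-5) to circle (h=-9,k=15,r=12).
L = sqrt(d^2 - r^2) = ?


d = sqrt((-23+ 9)^2 + (-5-15)^2) = sqrt(196+400) = 24.4131
L = sqrt(596.0000 - 144) = sqrt(452.0000) = 21.2603

21.2603


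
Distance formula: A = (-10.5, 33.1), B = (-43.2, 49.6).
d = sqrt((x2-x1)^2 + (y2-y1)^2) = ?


dx = -43.2 + 10.5 = -32.7
dy = 49.6 - 33.1 = 16.5
d = sqrt(1069.29 + 272.25) = sqrt(1341.54) = 36.6270

36.6270


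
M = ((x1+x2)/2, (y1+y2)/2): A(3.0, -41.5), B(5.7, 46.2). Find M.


Mx = (3.0 + 5.7)/2 = 8.7/2 = 4.3500
My = (-41.5 + 46.2)/2 = 4.7/2 = 2.3500

(4.3500, 2.3500)


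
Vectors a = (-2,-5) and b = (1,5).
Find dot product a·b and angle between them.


a·b = -2*1 - 5*5 = -2 - 25 = -27
|a| = sqrt(4+25) = 5.3852
|b| = sqrt(1+25) = 5.0990
cos(theta) = -27/(sqrt(29)*sqrt(26)) = -27/sqrt(754) = -0.983282
theta = arccos(-27/sqrt(754)) = 169.5085 degrees

a·b = -27, theta = 169.5085 deg


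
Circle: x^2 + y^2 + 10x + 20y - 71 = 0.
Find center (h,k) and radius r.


h = -D/2 = -10/2 = -5
k = -E/2 = -20/2 = -10
r^2 = h^2 + k^2 - F = 25 + 100 + 71 = 196
r = 14

Center (-5, -10), radius = 14


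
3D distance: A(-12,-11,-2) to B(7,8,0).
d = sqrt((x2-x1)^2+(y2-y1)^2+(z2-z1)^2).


dx=19, dy=19, dz=2
d = sqrt(361+361+4) = sqrt(726) = 26.9444

26.9444


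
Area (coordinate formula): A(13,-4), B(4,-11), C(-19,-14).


13*(-11+ 14) = 39
4*(-14+ 4) = -40
-19*(-4+ 11) = -133
sum = -134
Area = |-134|/2 = 67.0000

67.0000 sq units


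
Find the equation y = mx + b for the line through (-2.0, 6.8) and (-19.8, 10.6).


m = (3.8)/(-17.8) = -0.2135
b = y1 - m*x1 = 6.8 - (3.8*(-2.0))/(-17.8) = 6.8 - 0.4270 = 6.3730

y = -0.2135x + 6.3730


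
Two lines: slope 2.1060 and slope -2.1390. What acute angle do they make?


m1-m2 = 4.245
1+m1*m2 = -3.504734
tan(theta) = |4.245/(-3.504734)| = 1.211219
theta = arctan(|4.245/(-3.504734)|) = 50.4564 degrees (acute angle)

50.4564 degrees


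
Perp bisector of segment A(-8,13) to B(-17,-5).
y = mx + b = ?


Midpoint = (-12.5, 4)
Slope of AB = dy/dx = -18/(-9) = 2.0000
Perp slope = -dx/dy = -9/18 = -0.5000
b = My - (perp slope)*Mx = 4 + (-9*(-12.5))/(-18) = 4 - 6.2500 = -2.2500

y = -0.5000x - 2.2500


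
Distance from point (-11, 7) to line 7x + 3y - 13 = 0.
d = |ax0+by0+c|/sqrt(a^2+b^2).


|7*(-11) + 3*7 - 13| = |-69| = 69
sqrt(49 + 9) = sqrt(58) = 7.6158
d = 69/sqrt(58) = 9.0601

9.0601


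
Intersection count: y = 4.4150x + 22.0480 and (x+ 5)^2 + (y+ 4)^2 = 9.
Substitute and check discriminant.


Substitute y = 4.4150x + 22.0480: (x+ 5)^2 + (4.4150x+22.0480+ 4)^2 = 9
Expand to Ax^2 + Bx + C = 0, where b-k = 26.048
A = 1+m^2 = 20.492225
B = 2(m(b-k) - h) = 2(4.4150*26.048 + 5) = 240.00384
C = h^2 + (b-k)^2 - r^2 = 25 + 678.498304 - 9 = 694.498304
disc = B^2-4AC = 57601.8432 - 56927.2620 = 674.5812
disc > 0

2 intersection points


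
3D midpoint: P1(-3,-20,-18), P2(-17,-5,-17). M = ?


Mx = (-3- 17)/2 = -10.0000
My = (-20- 5)/2 = -12.5000
Mz = (-18- 17)/2 = -17.5000

M = (-10.0000, -12.5000, -17.5000)


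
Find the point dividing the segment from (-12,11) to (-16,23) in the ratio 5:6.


Px = (5*(-16) + 6*(-12))/11 = -152/11 = -13.8182
Py = (5*23 + 6*11)/11 = 181/11 = 16.4545

P = (-13.8182, 16.4545)


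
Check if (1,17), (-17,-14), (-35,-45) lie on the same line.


1*(-14+ 45) - 17*(-45-17) - 35*(17+ 14)
= 31 + 1054 - 1085 = 0

Yes, collinear (determinant = 0)


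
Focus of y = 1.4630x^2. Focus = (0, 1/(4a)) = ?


a = 1.4630
4a = 5.8520
focus = (0, 1/5.8520) = (0, 0.1709)

Focus = (0, 0.1709)


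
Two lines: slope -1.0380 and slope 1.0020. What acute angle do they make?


m1-m2 = -2.04
1+m1*m2 = -0.040076
tan(theta) = |-2.04/(-0.040076)| = 50.903284
theta = arctan(|-2.04/(-0.040076)|) = 88.8746 degrees (acute angle)

88.8746 degrees


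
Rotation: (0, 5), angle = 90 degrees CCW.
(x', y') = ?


cos(90) = 0, sin(90) = 1
x' = 0*0 - 5*1 = -5
y' = 0*1 + 5*0 = 0

(-5, 0)


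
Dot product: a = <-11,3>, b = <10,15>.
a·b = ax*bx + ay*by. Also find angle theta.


a·b = -11*10 + 3*15 = -110 + 45 = -65
|a| = sqrt(121+9) = 11.4018
|b| = sqrt(100+225) = 18.0278
cos(theta) = -65/(sqrt(130)*sqrt(325)) = -65/sqrt(42250) = -0.316228
theta = arccos(-65/sqrt(42250)) = 108.4349 degrees

a·b = -65, theta = 108.4349 deg


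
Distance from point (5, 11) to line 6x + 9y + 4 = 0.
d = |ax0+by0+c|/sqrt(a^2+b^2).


|6*5 + 9*11 + 4| = |133| = 133
sqrt(36 + 81) = sqrt(117) = 10.8167
d = 133/sqrt(117) = 12.2959

12.2959


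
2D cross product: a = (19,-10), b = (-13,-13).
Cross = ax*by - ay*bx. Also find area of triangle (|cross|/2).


cross = 19*(-13) + 10*(-13) = -247 - 130 = -377
Triangle area = |-377|/2 = 377/2 = 188.5000

cross = -377, triangle area = 188.5000


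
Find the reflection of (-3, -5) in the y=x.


Reflection rule for y=x: (y, x)
(-3, -5) -> (-5, -3)

(-5, -3)


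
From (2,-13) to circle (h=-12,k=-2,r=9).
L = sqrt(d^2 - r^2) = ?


d = sqrt((2+ 12)^2 + (-13+ 2)^2) = sqrt(196+121) = 17.8045
L = sqrt(317.0000 - 81) = sqrt(236.0000) = 15.3623

15.3623


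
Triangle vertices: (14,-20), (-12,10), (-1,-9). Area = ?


14*(10+ 9) = 266
-12*(-9+ 20) = -132
-1*(-20-10) = 30
sum = 164
Area = |164|/2 = 82.0000

82.0000 sq units


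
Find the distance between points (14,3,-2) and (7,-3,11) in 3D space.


dx=-7, dy=-6, dz=13
d = sqrt(49+36+169) = sqrt(254) = 15.9374

15.9374


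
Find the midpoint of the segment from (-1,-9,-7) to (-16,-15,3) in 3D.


Mx = (-1- 16)/2 = -8.5000
My = (-9- 15)/2 = -12.0000
Mz = (-7+3)/2 = -2.0000

M = (-8.5000, -12.0000, -2.0000)


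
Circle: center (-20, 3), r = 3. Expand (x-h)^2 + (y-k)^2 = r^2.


(x+ 20)^2 + (y-3)^2 = 3^2
D = -2h = 40, E = -2k = -6
F = h^2+k^2-r^2 = 400+9-9 = 400

x^2 + y^2 + 40x - 6y + 400 = 0


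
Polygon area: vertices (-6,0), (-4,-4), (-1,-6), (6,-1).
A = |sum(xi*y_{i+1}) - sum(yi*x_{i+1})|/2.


sum(xi*y_{i+1}) = -6*(-4) - 4*(-6) - 1*(-1) + 6*0 = 49
sum(yi*x_{i+1}) = 0*(-4) - 4*(-1) - 6*6 - 1*(-6) = -26
Area = |49 + 26|/2 = 75/2 = 37.5000

37.5000 sq units


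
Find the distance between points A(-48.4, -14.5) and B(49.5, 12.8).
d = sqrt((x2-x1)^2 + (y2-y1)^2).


dx = 49.5 + 48.4 = 97.9
dy = 12.8 + 14.5 = 27.3
d = sqrt(9584.41 + 745.29) = sqrt(10329.7) = 101.6351

101.6351


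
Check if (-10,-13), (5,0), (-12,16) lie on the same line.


-10*(0-16) + 5*(16+ 13) - 12*(-13-0)
= 160 + 145 + 156 = 461

No, not collinear (determinant = 461)


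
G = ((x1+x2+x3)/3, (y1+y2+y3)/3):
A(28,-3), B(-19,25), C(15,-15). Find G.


Gx = (28- 19+15)/3 = 24/3 = 8.0000
Gy = (-3+25- 15)/3 = 7/3 = 2.3333

G = (8.0000, 2.3333)


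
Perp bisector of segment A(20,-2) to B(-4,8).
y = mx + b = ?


Midpoint = (8, 3)
Slope of AB = dy/dx = 10/(-24) = -0.4167
Perp slope = -dx/dy = 24/10 = 2.4000
b = My - (perp slope)*Mx = 3 + (-24*8)/10 = 3 - 19.2000 = -16.2000

y = 2.4000x - 16.2000


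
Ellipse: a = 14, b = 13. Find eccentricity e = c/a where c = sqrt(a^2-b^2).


c = sqrt(196-169) = sqrt(27) = 5.1962
e = c/a = sqrt(27)/14 = 0.3712

e = 0.3712


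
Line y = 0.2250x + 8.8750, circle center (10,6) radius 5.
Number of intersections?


Substitute y = 0.2250x + 8.8750: (x-10)^2 + (0.2250x+8.8750-6)^2 = 25
Expand to Ax^2 + Bx + C = 0, where b-k = 2.875
A = 1+m^2 = 1.050625
B = 2(m(b-k) - h) = 2(0.2250*2.875 - 10) = -18.70625
C = h^2 + (b-k)^2 - r^2 = 100 + 8.265625 - 25 = 83.265625
disc = B^2-4AC = 349.9238 - 349.9238 = 0
disc = 0

1 intersection point (tangent)


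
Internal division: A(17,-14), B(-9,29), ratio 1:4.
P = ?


Px = (1*(-9) + 4*17)/5 = 59/5 = 11.8000
Py = (1*29 + 4*(-14))/5 = -27/5 = -5.4000

P = (11.8000, -5.4000)


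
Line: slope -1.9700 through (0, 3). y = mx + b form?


y - 3 = -1.9700(x - 0)
y = -1.9700x + 3 + 1.9700*0
y = -1.9700x + 3.0000

y = -1.9700x + 3.0000


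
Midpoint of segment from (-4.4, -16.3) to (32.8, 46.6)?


Mx = (-4.4 + 32.8)/2 = 28.4/2 = 14.2000
My = (-16.3 + 46.6)/2 = 30.3/2 = 15.1500

(14.2000, 15.1500)


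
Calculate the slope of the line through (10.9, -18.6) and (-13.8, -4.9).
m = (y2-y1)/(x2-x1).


dy = -4.9 + 18.6 = 13.7
dx = -13.8 - 10.9 = -24.7
m = 13.7/(-24.7) = -0.5547

m = -0.5547


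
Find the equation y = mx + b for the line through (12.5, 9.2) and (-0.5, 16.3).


m = (7.1)/(-13.0) = -0.5462
b = y1 - m*x1 = 9.2 - (7.1*12.5)/(-13.0) = 9.2 + 6.8269 = 16.0269

y = -0.5462x + 16.0269


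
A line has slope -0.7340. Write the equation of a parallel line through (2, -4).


Parallel lines have equal slopes.
m2 = -0.7340
b2 = -4 + 0.7340*2 = -2.5320

y = -0.7340x - 2.5320


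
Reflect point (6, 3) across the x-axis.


Reflection rule for x-axis: (x, -y)
(6, 3) -> (6, -3)

(6, -3)


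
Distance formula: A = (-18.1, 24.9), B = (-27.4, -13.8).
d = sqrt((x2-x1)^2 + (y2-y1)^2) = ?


dx = -27.4 + 18.1 = -9.3
dy = -13.8 - 24.9 = -38.7
d = sqrt(86.49 + 1497.69) = sqrt(1584.18) = 39.8018

39.8018


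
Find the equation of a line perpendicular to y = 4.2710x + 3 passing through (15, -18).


Perpendicular slope = -1/m1 = -1/4.2710 = -0.2341
b2 = y0 - m2*x0 = -18 + 15/4.2710 = -18 + 3.5121 = -14.4879

y = -0.2341x - 14.4879


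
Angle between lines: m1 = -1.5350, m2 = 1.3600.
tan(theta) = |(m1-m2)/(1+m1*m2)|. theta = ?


m1-m2 = -2.895
1+m1*m2 = -1.0876
tan(theta) = |-2.895/(-1.0876)| = 2.661824
theta = arctan(|-2.895/(-1.0876)|) = 69.4097 degrees (acute angle)

69.4097 degrees


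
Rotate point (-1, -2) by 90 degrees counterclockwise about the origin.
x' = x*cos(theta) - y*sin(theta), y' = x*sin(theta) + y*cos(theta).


cos(90) = 0, sin(90) = 1
x' = -1*0 + 2*1 = 2
y' = -1*1 - 2*0 = -1

(2, -1)


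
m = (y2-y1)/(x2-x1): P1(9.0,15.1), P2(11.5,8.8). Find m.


dy = 8.8 - 15.1 = -6.3
dx = 11.5 - 9.0 = 2.5
m = -6.3/2.5 = -2.5200

m = -2.5200


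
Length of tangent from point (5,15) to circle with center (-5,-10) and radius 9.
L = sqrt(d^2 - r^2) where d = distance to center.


d = sqrt((5+ 5)^2 + (15+ 10)^2) = sqrt(100+625) = 26.9258
L = sqrt(725.0000 - 81) = sqrt(644.0000) = 25.3772

25.3772


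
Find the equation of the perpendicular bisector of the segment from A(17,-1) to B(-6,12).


Midpoint = (5.5, 5.5)
Slope of AB = dy/dx = 13/(-23) = -0.5652
Perp slope = -dx/dy = 23/13 = 1.7692
b = My - (perp slope)*Mx = 5.5 + (-23*5.5)/13 = 5.5 - 9.7308 = -4.2308

y = 1.7692x - 4.2308


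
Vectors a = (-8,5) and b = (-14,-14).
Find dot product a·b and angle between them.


a·b = -8*(-14) + 5*(-14) = 112 - 70 = 42
|a| = sqrt(64+25) = 9.4340
|b| = sqrt(196+196) = 19.7990
cos(theta) = 42/(sqrt(89)*sqrt(392)) = 42/sqrt(34888) = 0.224860
theta = arccos(42/sqrt(34888)) = 77.0054 degrees

a·b = 42, theta = 77.0054 deg


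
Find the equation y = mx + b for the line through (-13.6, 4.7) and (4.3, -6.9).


m = (-11.6)/(17.9) = -0.6480
b = y1 - m*x1 = 4.7 - (-11.6*(-13.6))/(17.9) = 4.7 - 8.8134 = -4.1134

y = -0.6480x - 4.1134


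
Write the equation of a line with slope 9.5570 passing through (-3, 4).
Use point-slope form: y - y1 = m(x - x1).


y - 4 = 9.5570(x + 3)
y = 9.5570x + 4 - 9.5570*(-3)
y = 9.5570x + 32.6710

y = 9.5570x + 32.6710


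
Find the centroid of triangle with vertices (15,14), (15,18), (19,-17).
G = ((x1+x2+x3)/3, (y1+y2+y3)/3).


Gx = (15+15+19)/3 = 49/3 = 16.3333
Gy = (14+18- 17)/3 = 15/3 = 5.0000

G = (16.3333, 5.0000)


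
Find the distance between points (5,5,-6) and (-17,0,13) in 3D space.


dx=-22, dy=-5, dz=19
d = sqrt(484+25+361) = sqrt(870) = 29.4958

29.4958


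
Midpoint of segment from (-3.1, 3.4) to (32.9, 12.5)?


Mx = (-3.1 + 32.9)/2 = 29.8/2 = 14.9000
My = (3.4 + 12.5)/2 = 15.9/2 = 7.9500

(14.9000, 7.9500)


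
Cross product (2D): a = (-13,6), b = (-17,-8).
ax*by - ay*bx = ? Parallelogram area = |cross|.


cross = -13*(-8) - 6*(-17) = 104 + 102 = 206
Parallelogram area = |206| = 206

cross = 206, parallelogram area = 206


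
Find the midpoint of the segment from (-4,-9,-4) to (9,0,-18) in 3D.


Mx = (-4+9)/2 = 2.5000
My = (-9+0)/2 = -4.5000
Mz = (-4- 18)/2 = -11.0000

M = (2.5000, -4.5000, -11.0000)


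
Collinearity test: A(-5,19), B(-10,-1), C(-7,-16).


-5*(-1+ 16) - 10*(-16-19) - 7*(19+ 1)
= -75 + 350 - 140 = 135

No, not collinear (determinant = 135)


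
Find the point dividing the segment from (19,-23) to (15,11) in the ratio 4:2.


Px = (4*15 + 2*19)/6 = 98/6 = 16.3333
Py = (4*11 + 2*(-23))/6 = -2/6 = -0.3333

P = (16.3333, -0.3333)


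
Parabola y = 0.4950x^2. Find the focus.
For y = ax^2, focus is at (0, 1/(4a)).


a = 0.4950
4a = 1.9800
focus = (0, 1/1.9800) = (0, 0.5051)

Focus = (0, 0.5051)


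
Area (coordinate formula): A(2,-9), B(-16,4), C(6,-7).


2*(4+ 7) = 22
-16*(-7+ 9) = -32
6*(-9-4) = -78
sum = -88
Area = |-88|/2 = 44.0000

44.0000 sq units


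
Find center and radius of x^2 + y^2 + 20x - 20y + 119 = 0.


h = -D/2 = -20/2 = -10
k = -E/2 = 20/2 = 10
r^2 = h^2 + k^2 - F = 100 + 100 - 119 = 81
r = 9

Center (-10, 10), radius = 9


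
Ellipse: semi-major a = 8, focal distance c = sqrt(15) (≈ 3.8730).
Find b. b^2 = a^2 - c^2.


b^2 = 8^2 - (sqrt(15))^2 = 64 - 15 = 49
b = sqrt(49) = 7

b = 7


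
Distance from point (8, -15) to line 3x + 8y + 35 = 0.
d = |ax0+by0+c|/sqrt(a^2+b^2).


|3*8 + 8*(-15) + 35| = |-61| = 61
sqrt(9 + 64) = sqrt(73) = 8.5440
d = 61/sqrt(73) = 7.1395

7.1395


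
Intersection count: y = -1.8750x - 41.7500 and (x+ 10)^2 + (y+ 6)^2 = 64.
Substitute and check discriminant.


Substitute y = -1.8750x - 41.7500: (x+ 10)^2 + (-1.8750x- 41.7500+ 6)^2 = 64
Expand to Ax^2 + Bx + C = 0, where b-k = -35.75
A = 1+m^2 = 4.515625
B = 2(m(b-k) - h) = 2(-1.8750*(-35.75) + 10) = 154.0625
C = h^2 + (b-k)^2 - r^2 = 100 + 1278.0625 - 64 = 1314.0625
disc = B^2-4AC = 23735.2539 - 23735.2539 = 0
disc = 0

1 intersection point (tangent)


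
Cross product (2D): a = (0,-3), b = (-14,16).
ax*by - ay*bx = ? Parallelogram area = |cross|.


cross = 0*16 + 3*(-14) = 0 - 42 = -42
Parallelogram area = |-42| = 42

cross = -42, parallelogram area = 42


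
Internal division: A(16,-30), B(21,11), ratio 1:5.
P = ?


Px = (1*21 + 5*16)/6 = 101/6 = 16.8333
Py = (1*11 + 5*(-30))/6 = -139/6 = -23.1667

P = (16.8333, -23.1667)


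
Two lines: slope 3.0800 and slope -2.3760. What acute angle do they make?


m1-m2 = 5.456
1+m1*m2 = -6.31808
tan(theta) = |5.456/(-6.31808)| = 0.863553
theta = arctan(|5.456/(-6.31808)|) = 40.8124 degrees (acute angle)

40.8124 degrees


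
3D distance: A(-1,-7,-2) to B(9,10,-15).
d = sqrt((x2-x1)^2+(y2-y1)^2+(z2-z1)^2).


dx=10, dy=17, dz=-13
d = sqrt(100+289+169) = sqrt(558) = 23.6220

23.6220


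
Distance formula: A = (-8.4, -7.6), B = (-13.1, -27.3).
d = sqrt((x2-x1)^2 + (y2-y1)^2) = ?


dx = -13.1 + 8.4 = -4.7
dy = -27.3 + 7.6 = -19.7
d = sqrt(22.09 + 388.09) = sqrt(410.18) = 20.2529

20.2529


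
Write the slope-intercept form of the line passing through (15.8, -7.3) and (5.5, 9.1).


m = (16.4)/(-10.3) = -1.5922
b = y1 - m*x1 = -7.3 - (16.4*15.8)/(-10.3) = -7.3 + 25.1573 = 17.8573

y = -1.5922x + 17.8573


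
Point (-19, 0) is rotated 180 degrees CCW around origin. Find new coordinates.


cos(180) = -1, sin(180) = 0
x' = -19*(-1) - 0*0 = 19
y' = -19*0 + 0*(-1) = 0

(19, 0)


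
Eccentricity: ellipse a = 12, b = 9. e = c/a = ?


c = sqrt(144-81) = sqrt(63) = 7.9373
e = c/a = sqrt(63)/12 = 0.6614

e = 0.6614


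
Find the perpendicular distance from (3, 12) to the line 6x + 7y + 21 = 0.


|6*3 + 7*12 + 21| = |123| = 123
sqrt(36 + 49) = sqrt(85) = 9.2195
d = 123/sqrt(85) = 13.3412

13.3412


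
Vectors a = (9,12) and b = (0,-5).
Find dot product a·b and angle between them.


a·b = 9*0 + 12*(-5) = 0 - 60 = -60
|a| = sqrt(81+144) = 15.0000
|b| = sqrt(0+25) = 5.0000
cos(theta) = -60/(sqrt(225)*sqrt(25)) = -60/sqrt(5625) = -0.800000
theta = arccos(-60/sqrt(5625)) = 143.1301 degrees

a·b = -60, theta = 143.1301 deg


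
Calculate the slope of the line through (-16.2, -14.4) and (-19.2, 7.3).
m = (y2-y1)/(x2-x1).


dy = 7.3 + 14.4 = 21.7
dx = -19.2 + 16.2 = -3.0
m = 21.7/(-3.0) = -7.2333

m = -7.2333


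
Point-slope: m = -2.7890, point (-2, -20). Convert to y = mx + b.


y + 20 = -2.7890(x + 2)
y = -2.7890x - 20 + 2.7890*(-2)
y = -2.7890x - 25.5780

y = -2.7890x - 25.5780


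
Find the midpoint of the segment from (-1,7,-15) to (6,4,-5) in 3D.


Mx = (-1+6)/2 = 2.5000
My = (7+4)/2 = 5.5000
Mz = (-15- 5)/2 = -10.0000

M = (2.5000, 5.5000, -10.0000)


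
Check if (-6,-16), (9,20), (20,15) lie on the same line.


-6*(20-15) + 9*(15+ 16) + 20*(-16-20)
= -30 + 279 - 720 = -471

No, not collinear (determinant = -471)


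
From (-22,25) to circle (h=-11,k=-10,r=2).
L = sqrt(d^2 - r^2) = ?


d = sqrt((-22+ 11)^2 + (25+ 10)^2) = sqrt(121+1225) = 36.6879
L = sqrt(1346.0000 - 4) = sqrt(1342.0000) = 36.6333

36.6333


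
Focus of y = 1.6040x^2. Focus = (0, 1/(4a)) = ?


a = 1.6040
4a = 6.4160
focus = (0, 1/6.4160) = (0, 0.1559)

Focus = (0, 0.1559)


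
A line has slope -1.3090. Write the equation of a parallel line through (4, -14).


Parallel lines have equal slopes.
m2 = -1.3090
b2 = -14 + 1.3090*4 = -8.7640

y = -1.3090x - 8.7640


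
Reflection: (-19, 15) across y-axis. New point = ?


Reflection rule for y-axis: (-x, y)
(-19, 15) -> (19, 15)

(19, 15)


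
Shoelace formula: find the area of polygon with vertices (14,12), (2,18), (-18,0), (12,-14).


sum(xi*y_{i+1}) = 14*18 + 2*0 - 18*(-14) + 12*12 = 648
sum(yi*x_{i+1}) = 12*2 + 18*(-18) + 0*12 - 14*14 = -496
Area = |648 + 496|/2 = 1144/2 = 572.0000

572.0000 sq units


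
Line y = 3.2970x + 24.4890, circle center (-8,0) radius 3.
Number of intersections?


Substitute y = 3.2970x + 24.4890: (x+ 8)^2 + (3.2970x+24.4890-0)^2 = 9
Expand to Ax^2 + Bx + C = 0, where b-k = 24.489
A = 1+m^2 = 11.870209
B = 2(m(b-k) - h) = 2(3.2970*24.489 + 8) = 177.480466
C = h^2 + (b-k)^2 - r^2 = 64 + 599.711121 - 9 = 654.711121
disc = B^2-4AC = 31499.3158 - 31086.2314 = 413.0844
disc > 0

2 intersection points


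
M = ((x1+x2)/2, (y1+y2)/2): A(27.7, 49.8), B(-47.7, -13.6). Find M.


Mx = (27.7 - 47.7)/2 = -20/2 = -10.0000
My = (49.8 - 13.6)/2 = 36.2/2 = 18.1000

(-10.0000, 18.1000)


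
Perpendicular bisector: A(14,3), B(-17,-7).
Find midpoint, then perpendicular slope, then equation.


Midpoint = (-1.5, -2)
Slope of AB = dy/dx = -10/(-31) = 0.3226
Perp slope = -dx/dy = -31/10 = -3.1000
b = My - (perp slope)*Mx = -2 + (-31*(-1.5))/(-10) = -2 - 4.6500 = -6.6500

y = -3.1000x - 6.6500


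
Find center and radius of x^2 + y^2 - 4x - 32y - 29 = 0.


h = -D/2 = 4/2 = 2
k = -E/2 = 32/2 = 16
r^2 = h^2 + k^2 - F = 4 + 256 + 29 = 289
r = 17

Center (2, 16), radius = 17


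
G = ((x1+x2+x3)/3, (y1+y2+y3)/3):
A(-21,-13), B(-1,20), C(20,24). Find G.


Gx = (-21- 1+20)/3 = -2/3 = -0.6667
Gy = (-13+20+24)/3 = 31/3 = 10.3333

G = (-0.6667, 10.3333)


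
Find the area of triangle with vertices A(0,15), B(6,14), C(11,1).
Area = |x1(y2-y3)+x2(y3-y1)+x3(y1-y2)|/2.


0*(14-1) = 0
6*(1-15) = -84
11*(15-14) = 11
sum = -73
Area = |-73|/2 = 36.5000

36.5000 sq units


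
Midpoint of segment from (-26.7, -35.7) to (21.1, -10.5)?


Mx = (-26.7 + 21.1)/2 = -5.6/2 = -2.8000
My = (-35.7 - 10.5)/2 = -46.2/2 = -23.1000

(-2.8000, -23.1000)
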